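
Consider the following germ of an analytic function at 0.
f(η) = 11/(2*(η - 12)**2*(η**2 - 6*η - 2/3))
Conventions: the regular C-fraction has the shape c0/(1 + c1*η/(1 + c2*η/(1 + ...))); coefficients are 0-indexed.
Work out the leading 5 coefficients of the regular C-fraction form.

Taylor coefficients (expand at 0): a_0 = -11/192, a_1 = 583/1152, a_2 = -42779/9216, a_3 = 882013/20736, a_4 = -1551839311/3981312.
c0 = a_0 = -11/192. Peel one level at a time: if S = 1 + c*η/S' with S'(0) = 1, then c is the η-coefficient of S and S' = c*η/(S - 1).
S_1 = c0/f = 1 + (53/6)*η + (-431/144)*η^2 + ...; c1 = 53/6.
S_2 = c1*η/(S_1 - 1) = 1 + (431/1272)*η + (128521/1617984)*η^2 + ...; c2 = 431/1272.
S_3 = c2*η/(S_2 - 1) = 1 + (-128521/548232)*η + (2757/371522)*η^2 + ...; c3 = -128521/548232.
S_4 = c3*η/(S_3 - 1) = 1 + (1753452/55392551)*η + ...; c4 = 1753452/55392551.

The regular C-fraction coefficients are [-11/192, 53/6, 431/1272, -128521/548232, 1753452/55392551].


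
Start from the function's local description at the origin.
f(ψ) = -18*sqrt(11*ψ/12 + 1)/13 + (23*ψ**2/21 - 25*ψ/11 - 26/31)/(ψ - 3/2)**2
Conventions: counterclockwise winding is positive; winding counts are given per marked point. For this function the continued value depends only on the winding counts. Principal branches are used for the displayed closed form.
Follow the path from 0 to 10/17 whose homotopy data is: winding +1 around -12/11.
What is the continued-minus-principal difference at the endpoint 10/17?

The rational part is single-valued and drops out of the difference; each branch term changes only by its own monodromy.
(-18/13)*sqrt(1 - ψ/(-12/11)): winding +1 is odd, the square root flips sign, contributing -2*(-18/13)*sqrt(1 - (10/17)/(-12/11)) = -2*(-18/13)*sqrt(157/102) = (6/221)*sqrt(16014).
Summing the contributions at ψ = 10/17 gives (6/221)*sqrt(16014).

Continued minus principal equals (6/221)*sqrt(16014).


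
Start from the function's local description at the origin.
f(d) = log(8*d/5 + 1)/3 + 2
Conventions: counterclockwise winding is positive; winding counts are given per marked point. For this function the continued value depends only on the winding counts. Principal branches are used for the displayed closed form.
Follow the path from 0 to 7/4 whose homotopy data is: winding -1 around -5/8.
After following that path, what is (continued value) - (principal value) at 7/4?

Continued minus principal equals -(2/3)*pi*i.

The rational part is single-valued and drops out of the difference; each branch term changes only by its own monodromy.
(1/3)*log(1 - d/(-5/8)): each positive loop around -5/8 adds 2*pi*i to the log, so winding -1 contributes (1/3)*(-1)*2*pi*i = -(2/3)*pi*i.
Summing the contributions at d = 7/4 gives -(2/3)*pi*i.


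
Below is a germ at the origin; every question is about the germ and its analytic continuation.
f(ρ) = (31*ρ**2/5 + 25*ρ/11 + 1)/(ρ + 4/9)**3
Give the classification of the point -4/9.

The denominator factor ρ + 4/9 vanishes at -4/9 and appears to the power 3; the numerator there equals 5411/4455, nonzero, and no other factor vanishes.
Hence a pole whose order is the multiplicity, 3.

The point is a pole of order 3.


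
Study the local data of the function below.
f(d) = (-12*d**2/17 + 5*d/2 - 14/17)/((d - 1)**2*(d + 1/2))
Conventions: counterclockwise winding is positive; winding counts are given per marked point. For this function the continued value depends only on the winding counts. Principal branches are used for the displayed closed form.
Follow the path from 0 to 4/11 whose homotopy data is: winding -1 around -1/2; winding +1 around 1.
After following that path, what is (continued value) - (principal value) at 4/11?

Continued minus principal equals 0.

The function is rational, hence single-valued: continuing it around any pole returns the same value, so the difference is 0.


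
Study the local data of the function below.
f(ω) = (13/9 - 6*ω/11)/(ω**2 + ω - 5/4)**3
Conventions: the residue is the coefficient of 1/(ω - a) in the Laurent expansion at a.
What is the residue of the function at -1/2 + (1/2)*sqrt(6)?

The residue is (85/1782)*sqrt(6).

The factor ω**2 + ω - 5/4 splits as (ω - a)(ω - a') with a = -1/2 + (1/2)*sqrt(6), a' = -1/2 - (1/2)*sqrt(6). At the order-3 pole a set g(ω) = (ω - a)^3*f(ω) = [13/9 - 6*ω/11] / (ω - a')^3.
Order-3 pole: residue = g''(a)/2; g''(-1/2 + (1/2)*sqrt(6)) = (85/891)*sqrt(6), so the residue is (85/1782)*sqrt(6).


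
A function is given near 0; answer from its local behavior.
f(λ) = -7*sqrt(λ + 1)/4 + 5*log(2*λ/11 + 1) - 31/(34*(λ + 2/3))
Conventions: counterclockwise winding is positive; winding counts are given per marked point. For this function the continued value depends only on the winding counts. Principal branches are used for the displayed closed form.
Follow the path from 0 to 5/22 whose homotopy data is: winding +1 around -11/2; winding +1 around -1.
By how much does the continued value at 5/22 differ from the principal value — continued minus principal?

The rational part is single-valued and drops out of the difference; each branch term changes only by its own monodromy.
(5)*log(1 - λ/(-11/2)): each positive loop around -11/2 adds 2*pi*i to the log, so winding +1 contributes (5)*(1)*2*pi*i = (10)*pi*i.
(-7/4)*sqrt(1 - λ/(-1)): winding +1 is odd, the square root flips sign, contributing -2*(-7/4)*sqrt(1 - (5/22)/(-1)) = -2*(-7/4)*sqrt(27/22) = (21/44)*sqrt(66).
Summing the contributions at λ = 5/22 gives ((21/44)*sqrt(66)) + ((10)*pi)*i.

Continued minus principal equals ((21/44)*sqrt(66)) + ((10)*pi)*i.


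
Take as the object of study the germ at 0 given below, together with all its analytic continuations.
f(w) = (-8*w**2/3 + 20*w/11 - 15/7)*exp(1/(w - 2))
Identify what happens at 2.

The exponent 1/(w - (2)) has a pole at 2, so exp(1/(w - (2))) takes every nonzero value near it: an essential singularity (not a pole of any order).

The point is an essential singularity.


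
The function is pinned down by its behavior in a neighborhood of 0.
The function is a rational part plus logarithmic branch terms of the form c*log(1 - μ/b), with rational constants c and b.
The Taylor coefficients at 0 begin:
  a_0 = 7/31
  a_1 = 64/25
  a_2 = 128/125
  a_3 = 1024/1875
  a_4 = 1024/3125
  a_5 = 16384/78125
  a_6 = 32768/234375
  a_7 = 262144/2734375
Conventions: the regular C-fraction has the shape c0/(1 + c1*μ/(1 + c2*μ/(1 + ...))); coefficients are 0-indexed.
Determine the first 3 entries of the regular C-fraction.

The regular C-fraction coefficients are [7/31, -1984/175, 1914/175].

Taylor coefficients (read off): a_0 = 7/31, a_1 = 64/25, a_2 = 128/125.
c0 = a_0 = 7/31. Peel one level at a time: if S = 1 + c*μ/S' with S'(0) = 1, then c is the μ-coefficient of S and S' = c*μ/(S - 1).
S_1 = c0/f = 1 + (-1984/175)*μ + (3797376/30625)*μ^2 + ...; c1 = -1984/175.
S_2 = c1*μ/(S_1 - 1) = 1 + (1914/175)*μ + ...; c2 = 1914/175.


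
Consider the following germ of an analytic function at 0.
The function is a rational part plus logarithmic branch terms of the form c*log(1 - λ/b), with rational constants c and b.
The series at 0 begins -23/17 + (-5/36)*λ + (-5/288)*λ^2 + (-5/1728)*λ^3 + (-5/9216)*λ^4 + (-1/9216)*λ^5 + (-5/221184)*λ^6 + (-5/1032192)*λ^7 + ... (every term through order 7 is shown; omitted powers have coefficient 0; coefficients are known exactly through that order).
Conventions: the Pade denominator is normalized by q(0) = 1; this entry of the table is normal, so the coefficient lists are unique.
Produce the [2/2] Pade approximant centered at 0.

Taylor coefficients needed (read off): a_0 = -23/17, a_1 = -5/36, a_2 = -5/288, a_3 = -5/1728, a_4 = -5/9216.
Write the denominator as Q(λ) = 1 + q1*λ + q2*λ^2. Requiring Q*f - P = O(λ^5) with deg P <= 2 kills the coefficients of λ^3..λ^4 in Q*f:
  λ^3: a_3 + q1*a_2 + q2*a_1 = 0, i.e. -5/1728 + (-5/288)*q1 + (-5/36)*q2 = 0.
  λ^4: a_4 + q1*a_3 + q2*a_2 = 0, i.e. -5/9216 + (-5/1728)*q1 + (-5/288)*q2 = 0.
Solving this linear system: q1 = -1/4, q2 = 1/96.
The numerator is Q*f truncated at degree 2: P0 = a_0 = -23/17; P1 = a_1 + q1*a_0 = 61/306; P2 = a_2 + q1*a_1 + q2*a_0 = 1/306.

The Pade approximant has numerator coefficients [-23/17, 61/306, 1/306]; denominator coefficients [1, -1/4, 1/96].


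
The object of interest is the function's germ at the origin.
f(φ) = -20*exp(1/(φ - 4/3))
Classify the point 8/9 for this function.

The point is a regular point.

There is no denominator, hence no pole anywhere.
The essential point of exp(1/(φ - (4/3))) is 4/3, not 8/9.
So the germ continues analytically to 8/9.


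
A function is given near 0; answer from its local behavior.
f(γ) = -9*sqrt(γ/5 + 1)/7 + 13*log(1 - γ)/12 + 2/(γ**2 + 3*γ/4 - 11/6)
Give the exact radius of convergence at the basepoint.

The radius of convergence is 1.

Denominator factor (γ**2 + 3*γ/4 - 11/6): discriminant 379/48, real irrational roots -3/8 + (1/24)*sqrt(1137) and -3/8 - (1/24)*sqrt(1137); poles of order 1, moduli -3/8 + (1/24)*sqrt(1137) and 3/8 + (1/24)*sqrt(1137).
Branch term (-9/7)*sqrt(1 - γ/(-5)): its argument vanishes at γ = -5, a square-root branch point, modulus 5.
Branch term (13/12)*log(1 - γ/(1)): its argument vanishes at γ = 1, a logarithmic branch point, modulus 1.
The radius of convergence is the smallest modulus among the singular points: 1.


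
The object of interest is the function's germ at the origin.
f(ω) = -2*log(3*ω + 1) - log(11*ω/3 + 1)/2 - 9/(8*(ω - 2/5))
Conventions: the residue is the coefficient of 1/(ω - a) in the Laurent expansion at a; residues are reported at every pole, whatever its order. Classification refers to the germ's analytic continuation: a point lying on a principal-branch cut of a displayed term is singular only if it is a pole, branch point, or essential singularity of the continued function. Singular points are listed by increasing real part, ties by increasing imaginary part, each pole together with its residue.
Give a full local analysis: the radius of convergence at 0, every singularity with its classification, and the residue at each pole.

Radius of convergence at 0: 3/11.
At -1/3: a logarithmic branch point.
At -3/11: a logarithmic branch point.
At 2/5: a pole of order 1; residue -9/8.

Denominator factor (ω - 2/5): pole of order 1 at 2/5, modulus 2/5.
Branch term (-1/2)*log(1 - ω/(-3/11)): its argument vanishes at ω = -3/11, a logarithmic branch point, modulus 3/11.
Branch term (-2)*log(1 - ω/(-1/3)): its argument vanishes at ω = -1/3, a logarithmic branch point, modulus 1/3.
The radius of convergence is the smallest modulus among the singular points: 3/11.
The branch terms are analytic at 2/5 and contribute nothing to the residue; only the rational part matters.
At the order-1 pole 2/5 set g(ω) = (ω - (2/5))*(rational part) = -9/8.
Simple pole: residue = g(a) at a = 2/5, which is -9/8.
List the singular points by increasing real part (a conjugate pair: the negative imaginary part first).


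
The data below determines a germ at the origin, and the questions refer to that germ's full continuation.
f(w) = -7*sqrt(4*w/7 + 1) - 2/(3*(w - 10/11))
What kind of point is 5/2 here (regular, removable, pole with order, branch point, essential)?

Denominator factors: w - 10/11 = 35/22 at w = 5/2 — none vanishes.
Branch term sqrt(1 - w/(-7/4)): argument at 5/2 is 17/7, nonzero, so 5/2 is not its branch point (a point on a principal cut is still regular for the continued germ).
So the germ continues analytically to 5/2.

The point is a regular point.


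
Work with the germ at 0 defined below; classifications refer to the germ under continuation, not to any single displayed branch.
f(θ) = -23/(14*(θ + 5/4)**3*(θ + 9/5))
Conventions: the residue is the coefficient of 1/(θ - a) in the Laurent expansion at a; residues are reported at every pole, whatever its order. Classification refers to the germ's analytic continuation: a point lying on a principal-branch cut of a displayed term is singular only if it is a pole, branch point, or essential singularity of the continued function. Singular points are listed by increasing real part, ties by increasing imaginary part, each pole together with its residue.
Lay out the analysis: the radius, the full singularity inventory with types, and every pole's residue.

Denominator factor (θ + 5/4)^3: pole of order 3 at -5/4, modulus 5/4.
Denominator factor (θ + 9/5): pole of order 1 at -9/5, modulus 9/5.
The radius of convergence is the smallest modulus among the singular points: 5/4.
At the order-1 pole -9/5 set g(θ) = (θ - (-9/5))*f(θ) = -23/(14*(θ + 5/4)**3).
Simple pole: residue = g(a) at a = -9/5, which is 92000/9317.
At the order-3 pole -5/4 set g(θ) = (θ - (-5/4))^3*f(θ) = -23/(14*(θ + 9/5)).
Order-3 pole: residue = g''(a)/2; g''(-5/4) = -184000/9317, so the residue is -92000/9317.
List the singular points by increasing real part (a conjugate pair: the negative imaginary part first).

Radius of convergence at 0: 5/4.
At -9/5: a pole of order 1; residue 92000/9317.
At -5/4: a pole of order 3; residue -92000/9317.


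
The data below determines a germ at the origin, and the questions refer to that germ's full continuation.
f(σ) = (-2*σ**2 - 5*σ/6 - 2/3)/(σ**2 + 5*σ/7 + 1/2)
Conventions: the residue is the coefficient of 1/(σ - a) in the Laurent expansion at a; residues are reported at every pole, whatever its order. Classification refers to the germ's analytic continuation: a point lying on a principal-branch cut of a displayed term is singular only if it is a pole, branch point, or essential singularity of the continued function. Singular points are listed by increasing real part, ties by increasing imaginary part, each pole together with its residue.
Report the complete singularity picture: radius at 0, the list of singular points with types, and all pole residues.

Radius of convergence at 0: (1/2)*sqrt(2).
At (-5/14) - ((1/14)*sqrt(73))*i: a pole of order 1; residue (25/84) + ((71/6132)*sqrt(73))*i.
At (-5/14) + ((1/14)*sqrt(73))*i: a pole of order 1; residue (25/84) - ((71/6132)*sqrt(73))*i.


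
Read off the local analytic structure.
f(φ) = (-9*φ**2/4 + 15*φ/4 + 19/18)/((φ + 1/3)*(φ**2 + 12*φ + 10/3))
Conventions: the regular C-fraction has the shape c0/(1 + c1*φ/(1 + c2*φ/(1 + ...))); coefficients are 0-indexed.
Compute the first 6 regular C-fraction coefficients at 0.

The regular C-fraction coefficients are [19/20, 579/190, -5789/7334, 1415975/1117277, 1225932912/431425225, 17367/74525].

Taylor coefficients (expand at 0): a_0 = 19/20, a_1 = -579/200, a_2 = 6537/1000, a_3 = -118647/10000, a_4 = 417591/50000, a_5 = 35346429/500000.
c0 = a_0 = 19/20. Peel one level at a time: if S = 1 + c*φ/S' with S'(0) = 1, then c is the φ-coefficient of S and S' = c*φ/(S - 1).
S_1 = c0/f = 1 + (579/190)*φ + (17367/7220)*φ^2 + ...; c1 = 579/190.
S_2 = c1*φ/(S_1 - 1) = 1 + (-5789/7334)*φ + (74525/74498)*φ^2 + ...; c2 = -5789/7334.
S_3 = c2*φ/(S_2 - 1) = 1 + (1415975/1117277)*φ + (-120687696/33512521)*φ^2 + ...; c3 = 1415975/1117277.
S_4 = c3*φ/(S_3 - 1) = 1 + (1225932912/431425225)*φ + (-3677798736/5553975625)*φ^2 + ...; c4 = 1225932912/431425225.
S_5 = c4*φ/(S_4 - 1) = 1 + (17367/74525)*φ + ...; c5 = 17367/74525.


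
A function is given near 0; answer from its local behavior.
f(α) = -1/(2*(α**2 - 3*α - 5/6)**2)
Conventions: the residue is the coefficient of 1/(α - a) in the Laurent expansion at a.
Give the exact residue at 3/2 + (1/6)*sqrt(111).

The factor α**2 - 3*α - 5/6 splits as (α - a)(α - a') with a = 3/2 + (1/6)*sqrt(111), a' = 3/2 - (1/6)*sqrt(111). At the order-2 pole a set g(α) = (α - a)^2*f(α) = [-1/2] / (α - a')^2.
Order-2 pole: residue = g'(a); g'(3/2 + (1/6)*sqrt(111)) = (3/1369)*sqrt(111), so the residue is (3/1369)*sqrt(111).

The residue is (3/1369)*sqrt(111).


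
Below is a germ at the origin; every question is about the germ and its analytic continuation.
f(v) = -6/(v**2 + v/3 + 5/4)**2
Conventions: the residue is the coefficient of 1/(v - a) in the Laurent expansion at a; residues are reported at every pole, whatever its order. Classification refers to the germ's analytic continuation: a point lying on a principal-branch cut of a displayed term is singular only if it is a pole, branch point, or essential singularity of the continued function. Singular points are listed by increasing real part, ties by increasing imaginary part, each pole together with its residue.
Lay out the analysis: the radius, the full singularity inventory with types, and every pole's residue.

Denominator factor (v**2 + v/3 + 5/4)^2: discriminant -44/9, complex-conjugate roots (-1/6) + ((1/3)*sqrt(11))*i and (-1/6) - ((1/3)*sqrt(11))*i; poles of order 2, moduli (1/2)*sqrt(5) and (1/2)*sqrt(5).
The radius of convergence is the smallest modulus among the singular points: (1/2)*sqrt(5).
The factor v**2 + v/3 + 5/4 splits as (v - a)(v - a') with a = (-1/6) - ((1/3)*sqrt(11))*i, a' = (-1/6) + ((1/3)*sqrt(11))*i. At the order-2 pole a set g(v) = (v - a)^2*f(v) = [-6] / (v - a')^2.
Order-2 pole: residue = g'(a); g'((-1/6) - ((1/3)*sqrt(11))*i) = -((81/242)*sqrt(11))*i, so the residue is -((81/242)*sqrt(11))*i.
The factor v**2 + v/3 + 5/4 splits as (v - a)(v - a') with a = (-1/6) + ((1/3)*sqrt(11))*i, a' = (-1/6) - ((1/3)*sqrt(11))*i. At the order-2 pole a set g(v) = (v - a)^2*f(v) = [-6] / (v - a')^2.
Order-2 pole: residue = g'(a); g'((-1/6) + ((1/3)*sqrt(11))*i) = ((81/242)*sqrt(11))*i, so the residue is ((81/242)*sqrt(11))*i.
List the singular points by increasing real part (a conjugate pair: the negative imaginary part first).

Radius of convergence at 0: (1/2)*sqrt(5).
At (-1/6) - ((1/3)*sqrt(11))*i: a pole of order 2; residue -((81/242)*sqrt(11))*i.
At (-1/6) + ((1/3)*sqrt(11))*i: a pole of order 2; residue ((81/242)*sqrt(11))*i.


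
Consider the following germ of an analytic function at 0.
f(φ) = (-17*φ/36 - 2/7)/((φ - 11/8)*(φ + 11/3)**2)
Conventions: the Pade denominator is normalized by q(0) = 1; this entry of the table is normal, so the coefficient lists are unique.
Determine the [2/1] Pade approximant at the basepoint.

Taylor coefficients needed (expand at 0): a_0 = 144/9317, a_1 = 2906/102487, a_2 = 11428/1127357, a_3 = 146558/12400927.
Write the denominator as Q(φ) = 1 + q1*φ. Requiring Q*f - P = O(φ^4) with deg P <= 2 kills the coefficients of φ^3..φ^3 in Q*f:
  φ^3: a_3 + q1*a_2 = 0, i.e. 146558/12400927 + (11428/1127357)*q1 = 0.
Solving this linear system: q1 = -73279/62854.
The numerator is Q*f truncated at degree 2: P0 = a_0 = 144/9317; P1 = a_1 + q1*a_0 = 3026354/292805359; P2 = a_2 + q1*a_1 = -73824591/3220858949.

The Pade approximant has numerator coefficients [144/9317, 3026354/292805359, -73824591/3220858949]; denominator coefficients [1, -73279/62854].


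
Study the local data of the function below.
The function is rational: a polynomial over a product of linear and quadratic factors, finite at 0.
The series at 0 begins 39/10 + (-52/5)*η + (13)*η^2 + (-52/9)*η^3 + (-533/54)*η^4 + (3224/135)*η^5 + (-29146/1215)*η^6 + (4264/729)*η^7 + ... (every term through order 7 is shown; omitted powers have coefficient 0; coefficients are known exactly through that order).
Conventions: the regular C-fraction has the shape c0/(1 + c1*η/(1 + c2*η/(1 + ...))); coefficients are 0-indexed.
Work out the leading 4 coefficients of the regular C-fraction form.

Taylor coefficients (read off): a_0 = 39/10, a_1 = -52/5, a_2 = 13, a_3 = -52/9.
c0 = a_0 = 39/10. Peel one level at a time: if S = 1 + c*η/S' with S'(0) = 1, then c is the η-coefficient of S and S' = c*η/(S - 1).
S_1 = c0/f = 1 + (8/3)*η + (34/9)*η^2 + ...; c1 = 8/3.
S_2 = c1*η/(S_1 - 1) = 1 + (-17/12)*η + (145/144)*η^2 + ...; c2 = -17/12.
S_3 = c2*η/(S_2 - 1) = 1 + (145/204)*η + ...; c3 = 145/204.

The regular C-fraction coefficients are [39/10, 8/3, -17/12, 145/204].


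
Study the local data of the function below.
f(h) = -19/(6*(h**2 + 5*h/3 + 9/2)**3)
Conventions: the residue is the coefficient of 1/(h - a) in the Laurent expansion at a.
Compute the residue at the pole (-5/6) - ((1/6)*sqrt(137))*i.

The factor h**2 + 5*h/3 + 9/2 splits as (h - a)(h - a') with a = (-5/6) - ((1/6)*sqrt(137))*i, a' = (-5/6) + ((1/6)*sqrt(137))*i. At the order-3 pole a set g(h) = (h - a)^3*f(h) = [-19/6] / (h - a')^3.
Order-3 pole: residue = g''(a)/2; g''((-5/6) - ((1/6)*sqrt(137))*i) = -((9234/2571353)*sqrt(137))*i, so the residue is -((4617/2571353)*sqrt(137))*i.

The residue is -((4617/2571353)*sqrt(137))*i.


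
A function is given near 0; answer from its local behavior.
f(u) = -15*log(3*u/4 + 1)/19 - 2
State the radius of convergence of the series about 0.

The radius of convergence is 4/3.

Branch term (-15/19)*log(1 - u/(-4/3)): its argument vanishes at u = -4/3, a logarithmic branch point, modulus 4/3.
The radius of convergence is the smallest modulus among the singular points: 4/3.


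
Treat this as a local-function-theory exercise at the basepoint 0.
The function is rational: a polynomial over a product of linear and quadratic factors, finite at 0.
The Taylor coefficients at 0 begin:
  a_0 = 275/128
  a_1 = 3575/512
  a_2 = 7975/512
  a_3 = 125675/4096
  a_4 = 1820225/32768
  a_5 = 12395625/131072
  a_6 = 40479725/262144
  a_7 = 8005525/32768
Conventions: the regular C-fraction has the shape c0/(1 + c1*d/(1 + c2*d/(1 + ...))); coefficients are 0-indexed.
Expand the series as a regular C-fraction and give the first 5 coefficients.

The regular C-fraction coefficients are [275/128, -13/4, 53/52, -787/1378, -123825/333688].

Taylor coefficients (read off): a_0 = 275/128, a_1 = 3575/512, a_2 = 7975/512, a_3 = 125675/4096, a_4 = 1820225/32768.
c0 = a_0 = 275/128. Peel one level at a time: if S = 1 + c*d/S' with S'(0) = 1, then c is the d-coefficient of S and S' = c*d/(S - 1).
S_1 = c0/f = 1 + (-13/4)*d + (53/16)*d^2 + ...; c1 = -13/4.
S_2 = c1*d/(S_1 - 1) = 1 + (53/52)*d + (787/1352)*d^2 + ...; c2 = 53/52.
S_3 = c2*d/(S_2 - 1) = 1 + (-787/1378)*d + (-9525/44944)*d^2 + ...; c3 = -787/1378.
S_4 = c3*d/(S_3 - 1) = 1 + (-123825/333688)*d + ...; c4 = -123825/333688.


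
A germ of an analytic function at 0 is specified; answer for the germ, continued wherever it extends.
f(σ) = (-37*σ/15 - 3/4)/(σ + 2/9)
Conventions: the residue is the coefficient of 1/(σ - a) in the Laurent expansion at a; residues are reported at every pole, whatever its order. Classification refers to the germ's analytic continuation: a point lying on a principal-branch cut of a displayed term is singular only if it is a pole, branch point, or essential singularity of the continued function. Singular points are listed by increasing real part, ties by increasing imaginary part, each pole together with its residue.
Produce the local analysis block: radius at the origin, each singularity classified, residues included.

Denominator factor (σ + 2/9): pole of order 1 at -2/9, modulus 2/9.
The radius of convergence is the smallest modulus among the singular points: 2/9.
At the order-1 pole -2/9 set g(σ) = (σ - (-2/9))*f(σ) = -37*σ/15 - 3/4.
Simple pole: residue = g(a) at a = -2/9, which is -109/540.

Radius of convergence at 0: 2/9.
At -2/9: a pole of order 1; residue -109/540.


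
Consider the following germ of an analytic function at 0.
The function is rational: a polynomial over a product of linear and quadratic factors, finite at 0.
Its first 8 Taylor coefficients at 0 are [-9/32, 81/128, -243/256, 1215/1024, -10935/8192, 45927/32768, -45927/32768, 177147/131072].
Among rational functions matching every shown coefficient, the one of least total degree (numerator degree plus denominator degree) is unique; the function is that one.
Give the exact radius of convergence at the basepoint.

No rational of total degree below 3 reproduces all 8 coefficients; solving the [0/3] Pade equations on them gives f(ζ) = -2/(3*(ζ + 4/3)**3), whose expansion matches every shown term.
Denominator factor (ζ + 4/3)^3: pole of order 3 at -4/3, modulus 4/3.
The radius of convergence is the smallest modulus among the singular points: 4/3.

The radius of convergence is 4/3.


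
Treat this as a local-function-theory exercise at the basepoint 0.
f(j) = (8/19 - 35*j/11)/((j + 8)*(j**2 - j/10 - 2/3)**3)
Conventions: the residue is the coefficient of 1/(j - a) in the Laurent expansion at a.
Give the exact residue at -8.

The residue is 13500/137624201.

At the order-1 pole -8 set g(j) = (j - (-8))*f(j) = (8/19 - 35*j/11)/(j**2 - j/10 - 2/3)**3.
Simple pole: residue = g(a) at a = -8, which is 13500/137624201.


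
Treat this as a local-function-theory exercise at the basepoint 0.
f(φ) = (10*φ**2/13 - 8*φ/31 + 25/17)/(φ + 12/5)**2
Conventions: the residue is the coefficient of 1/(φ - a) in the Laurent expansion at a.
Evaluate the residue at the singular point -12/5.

The residue is -1592/403.

At the order-2 pole -12/5 set g(φ) = (φ - (-12/5))^2*f(φ) = 10*φ**2/13 - 8*φ/31 + 25/17.
Order-2 pole: residue = g'(a); g'(-12/5) = -1592/403, so the residue is -1592/403.


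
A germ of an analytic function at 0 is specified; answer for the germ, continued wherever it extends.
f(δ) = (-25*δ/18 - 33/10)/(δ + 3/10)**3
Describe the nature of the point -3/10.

The point is a pole of order 3.

The denominator factor δ + 3/10 vanishes at -3/10 and appears to the power 3; the numerator there equals -173/60, nonzero, and no other factor vanishes.
Hence a pole whose order is the multiplicity, 3.


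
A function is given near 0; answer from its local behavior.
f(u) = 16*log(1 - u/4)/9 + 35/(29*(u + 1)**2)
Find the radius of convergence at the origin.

The radius of convergence is 1.

Denominator factor (u + 1)^2: pole of order 2 at -1, modulus 1.
Branch term (16/9)*log(1 - u/(4)): its argument vanishes at u = 4, a logarithmic branch point, modulus 4.
The radius of convergence is the smallest modulus among the singular points: 1.


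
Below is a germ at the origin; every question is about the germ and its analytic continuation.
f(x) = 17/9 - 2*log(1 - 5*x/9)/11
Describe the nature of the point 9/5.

The point is a logarithmic branch point.

The term (-2/11)*log(1 - x/(9/5)) has argument 1 - 9/5/(9/5) = 0 at 9/5: a logarithmic (infinitely-sheeted) branch point; the remaining terms are analytic or single-valued there.


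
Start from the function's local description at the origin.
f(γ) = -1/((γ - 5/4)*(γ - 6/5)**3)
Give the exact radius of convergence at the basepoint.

Denominator factor (γ - 6/5)^3: pole of order 3 at 6/5, modulus 6/5.
Denominator factor (γ - 5/4): pole of order 1 at 5/4, modulus 5/4.
The radius of convergence is the smallest modulus among the singular points: 6/5.

The radius of convergence is 6/5.


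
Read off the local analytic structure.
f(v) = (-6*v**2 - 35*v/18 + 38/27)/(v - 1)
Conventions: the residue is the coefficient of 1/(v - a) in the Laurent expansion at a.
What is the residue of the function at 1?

The residue is -353/54.

At the order-1 pole 1 set g(v) = (v - (1))*f(v) = -6*v**2 - 35*v/18 + 38/27.
Simple pole: residue = g(a) at a = 1, which is -353/54.


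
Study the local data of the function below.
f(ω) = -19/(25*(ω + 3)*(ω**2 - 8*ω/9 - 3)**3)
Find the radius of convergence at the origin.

Denominator factor (ω + 3): pole of order 1 at -3, modulus 3.
Denominator factor (ω**2 - 8*ω/9 - 3)^3: discriminant 1036/81, real irrational roots 4/9 + (1/9)*sqrt(259) and 4/9 - (1/9)*sqrt(259); poles of order 3, moduli 4/9 + (1/9)*sqrt(259) and -4/9 + (1/9)*sqrt(259).
The radius of convergence is the smallest modulus among the singular points: -4/9 + (1/9)*sqrt(259).

The radius of convergence is -4/9 + (1/9)*sqrt(259).


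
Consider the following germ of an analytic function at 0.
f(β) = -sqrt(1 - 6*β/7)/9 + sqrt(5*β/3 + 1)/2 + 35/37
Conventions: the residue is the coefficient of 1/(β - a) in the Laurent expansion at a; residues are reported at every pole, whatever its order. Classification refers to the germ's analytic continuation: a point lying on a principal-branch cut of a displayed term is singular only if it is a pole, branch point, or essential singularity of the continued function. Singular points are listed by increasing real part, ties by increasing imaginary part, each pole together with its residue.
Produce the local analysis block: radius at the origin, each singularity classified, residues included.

Radius of convergence at 0: 3/5.
At -3/5: an algebraic (square-root) branch point.
At 7/6: an algebraic (square-root) branch point.

Branch term (1/2)*sqrt(1 - β/(-3/5)): its argument vanishes at β = -3/5, a square-root branch point, modulus 3/5.
Branch term (-1/9)*sqrt(1 - β/(7/6)): its argument vanishes at β = 7/6, a square-root branch point, modulus 7/6.
The radius of convergence is the smallest modulus among the singular points: 3/5.
List the singular points by increasing real part (a conjugate pair: the negative imaginary part first).


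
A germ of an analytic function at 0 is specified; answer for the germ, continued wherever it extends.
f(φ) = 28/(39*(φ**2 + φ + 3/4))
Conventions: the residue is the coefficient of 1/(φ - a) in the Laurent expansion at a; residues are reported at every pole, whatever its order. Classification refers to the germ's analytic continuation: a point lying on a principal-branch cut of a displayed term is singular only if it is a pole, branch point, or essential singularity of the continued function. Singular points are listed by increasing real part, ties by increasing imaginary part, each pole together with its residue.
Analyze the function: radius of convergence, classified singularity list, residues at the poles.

Denominator factor (φ**2 + φ + 3/4): discriminant -2, complex-conjugate roots (-1/2) + ((1/2)*sqrt(2))*i and (-1/2) - ((1/2)*sqrt(2))*i; poles of order 1, moduli (1/2)*sqrt(3) and (1/2)*sqrt(3).
The radius of convergence is the smallest modulus among the singular points: (1/2)*sqrt(3).
The factor φ**2 + φ + 3/4 splits as (φ - a)(φ - a') with a = (-1/2) - ((1/2)*sqrt(2))*i, a' = (-1/2) + ((1/2)*sqrt(2))*i. At the order-1 pole a set g(φ) = (φ - a)*f(φ) = [28/39] / (φ - a').
Simple pole: residue = g(a) at a = (-1/2) - ((1/2)*sqrt(2))*i, which is ((14/39)*sqrt(2))*i.
The factor φ**2 + φ + 3/4 splits as (φ - a)(φ - a') with a = (-1/2) + ((1/2)*sqrt(2))*i, a' = (-1/2) - ((1/2)*sqrt(2))*i. At the order-1 pole a set g(φ) = (φ - a)*f(φ) = [28/39] / (φ - a').
Simple pole: residue = g(a) at a = (-1/2) + ((1/2)*sqrt(2))*i, which is -((14/39)*sqrt(2))*i.
List the singular points by increasing real part (a conjugate pair: the negative imaginary part first).

Radius of convergence at 0: (1/2)*sqrt(3).
At (-1/2) - ((1/2)*sqrt(2))*i: a pole of order 1; residue ((14/39)*sqrt(2))*i.
At (-1/2) + ((1/2)*sqrt(2))*i: a pole of order 1; residue -((14/39)*sqrt(2))*i.


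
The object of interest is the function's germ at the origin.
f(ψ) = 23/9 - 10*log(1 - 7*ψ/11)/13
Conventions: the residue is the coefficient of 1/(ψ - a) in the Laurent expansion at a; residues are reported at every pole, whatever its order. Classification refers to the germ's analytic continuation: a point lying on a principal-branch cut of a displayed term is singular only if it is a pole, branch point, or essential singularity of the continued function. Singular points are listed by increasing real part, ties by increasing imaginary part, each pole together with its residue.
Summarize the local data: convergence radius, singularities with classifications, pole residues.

Radius of convergence at 0: 11/7.
At 11/7: a logarithmic branch point.

Branch term (-10/13)*log(1 - ψ/(11/7)): its argument vanishes at ψ = 11/7, a logarithmic branch point, modulus 11/7.
The radius of convergence is the smallest modulus among the singular points: 11/7.


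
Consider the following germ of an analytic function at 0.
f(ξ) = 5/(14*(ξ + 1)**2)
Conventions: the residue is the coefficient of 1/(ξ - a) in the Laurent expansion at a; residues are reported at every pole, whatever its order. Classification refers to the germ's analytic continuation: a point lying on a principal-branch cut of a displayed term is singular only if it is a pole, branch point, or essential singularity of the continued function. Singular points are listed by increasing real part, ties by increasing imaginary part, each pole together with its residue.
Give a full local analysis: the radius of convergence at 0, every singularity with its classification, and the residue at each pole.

Denominator factor (ξ + 1)^2: pole of order 2 at -1, modulus 1.
The radius of convergence is the smallest modulus among the singular points: 1.
At the order-2 pole -1 set g(ξ) = (ξ - (-1))^2*f(ξ) = 5/14.
Order-2 pole: residue = g'(a); g'(-1) = 0, so the residue is 0.

Radius of convergence at 0: 1.
At -1: a pole of order 2; residue 0.


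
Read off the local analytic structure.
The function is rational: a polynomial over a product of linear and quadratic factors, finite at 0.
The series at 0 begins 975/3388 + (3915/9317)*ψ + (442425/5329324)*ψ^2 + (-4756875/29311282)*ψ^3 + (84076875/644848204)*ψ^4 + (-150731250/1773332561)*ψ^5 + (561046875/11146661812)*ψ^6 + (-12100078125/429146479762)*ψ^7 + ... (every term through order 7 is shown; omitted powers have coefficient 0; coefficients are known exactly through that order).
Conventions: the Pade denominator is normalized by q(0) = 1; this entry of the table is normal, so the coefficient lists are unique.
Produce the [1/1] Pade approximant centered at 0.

Taylor coefficients needed (read off): a_0 = 975/3388, a_1 = 3915/9317, a_2 = 442425/5329324.
Write the denominator as Q(ψ) = 1 + q1*ψ. Requiring Q*f - P = O(ψ^3) with deg P <= 1 kills the coefficients of ψ^2..ψ^2 in Q*f:
  ψ^2: a_2 + q1*a_1 = 0, i.e. 442425/5329324 + (3915/9317)*q1 = 0.
Solving this linear system: q1 = -29495/149292.
The numerator is Q*f truncated at degree 1: P0 = a_0 = 975/3388; P1 = a_1 + q1*a_0 = 4712305/12969264.

The Pade approximant has numerator coefficients [975/3388, 4712305/12969264]; denominator coefficients [1, -29495/149292].


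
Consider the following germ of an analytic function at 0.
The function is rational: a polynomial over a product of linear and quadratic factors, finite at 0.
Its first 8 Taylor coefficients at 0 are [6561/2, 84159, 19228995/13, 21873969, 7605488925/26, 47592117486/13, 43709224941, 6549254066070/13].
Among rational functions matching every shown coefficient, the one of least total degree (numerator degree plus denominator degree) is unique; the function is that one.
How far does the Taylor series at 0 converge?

No rational of total degree below 6 reproduces all 8 coefficients; solving the [2/4] Pade equations on them gives f(λ) = (7*λ**2/13 + 14*λ/9 - 9/2)/((λ - 1/9)**3*(λ + 1)), whose expansion matches every shown term.
Denominator factor (λ + 1): pole of order 1 at -1, modulus 1.
Denominator factor (λ - 1/9)^3: pole of order 3 at 1/9, modulus 1/9.
The radius of convergence is the smallest modulus among the singular points: 1/9.

The radius of convergence is 1/9.


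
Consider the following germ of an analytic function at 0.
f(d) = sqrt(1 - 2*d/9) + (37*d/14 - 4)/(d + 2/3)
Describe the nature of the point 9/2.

The point is an algebraic (square-root) branch point.

The term (1)*sqrt(1 - d/(9/2)) has argument 1 - 9/2/(9/2) = 0 at 9/2: a square-root (algebraic, two-sheeted) branch point; the remaining terms are analytic or single-valued there.


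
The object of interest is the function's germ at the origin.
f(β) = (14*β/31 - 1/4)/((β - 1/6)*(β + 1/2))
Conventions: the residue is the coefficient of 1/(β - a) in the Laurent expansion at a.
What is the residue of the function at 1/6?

At the order-1 pole 1/6 set g(β) = (β - (1/6))*f(β) = (14*β/31 - 1/4)/(β + 1/2).
Simple pole: residue = g(a) at a = 1/6, which is -65/248.

The residue is -65/248.


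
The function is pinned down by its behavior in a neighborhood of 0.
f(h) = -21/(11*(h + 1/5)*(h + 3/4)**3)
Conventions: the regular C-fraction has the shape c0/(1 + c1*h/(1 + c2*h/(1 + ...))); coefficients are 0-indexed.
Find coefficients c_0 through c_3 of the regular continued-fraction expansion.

Taylor coefficients (expand at 0): a_0 = -2240/99, a_1 = 2240/11, a_2 = -374080/297, a_3 = 18267200/2673.
c0 = a_0 = -2240/99. Peel one level at a time: if S = 1 + c*h/S' with S'(0) = 1, then c is the h-coefficient of S and S' = c*h/(S - 1).
S_1 = c0/f = 1 + (9)*h + (76/3)*h^2 + ...; c1 = 9.
S_2 = c1*h/(S_1 - 1) = 1 + (-76/27)*h + (3424/729)*h^2 + ...; c2 = -76/27.
S_3 = c2*h/(S_2 - 1) = 1 + (856/513)*h + ...; c3 = 856/513.

The regular C-fraction coefficients are [-2240/99, 9, -76/27, 856/513].


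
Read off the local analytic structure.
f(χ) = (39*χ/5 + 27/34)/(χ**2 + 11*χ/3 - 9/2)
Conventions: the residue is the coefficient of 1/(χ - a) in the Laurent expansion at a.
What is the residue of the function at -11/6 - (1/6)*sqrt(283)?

The residue is 39/10 + (3444/24055)*sqrt(283).

The factor χ**2 + 11*χ/3 - 9/2 splits as (χ - a)(χ - a') with a = -11/6 - (1/6)*sqrt(283), a' = -11/6 + (1/6)*sqrt(283). At the order-1 pole a set g(χ) = (χ - a)*f(χ) = [39*χ/5 + 27/34] / (χ - a').
Simple pole: residue = g(a) at a = -11/6 - (1/6)*sqrt(283), which is 39/10 + (3444/24055)*sqrt(283).


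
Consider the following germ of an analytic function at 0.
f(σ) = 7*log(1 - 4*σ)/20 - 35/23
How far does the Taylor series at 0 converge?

The radius of convergence is 1/4.

Branch term (7/20)*log(1 - σ/(1/4)): its argument vanishes at σ = 1/4, a logarithmic branch point, modulus 1/4.
The radius of convergence is the smallest modulus among the singular points: 1/4.


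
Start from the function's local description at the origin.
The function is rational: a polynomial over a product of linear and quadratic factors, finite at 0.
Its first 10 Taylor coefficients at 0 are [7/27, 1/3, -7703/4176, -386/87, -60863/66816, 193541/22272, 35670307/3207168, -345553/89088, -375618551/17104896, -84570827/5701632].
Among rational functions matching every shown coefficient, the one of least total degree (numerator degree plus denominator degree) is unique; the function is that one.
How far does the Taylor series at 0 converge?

The radius of convergence is 1.

No rational of total degree below 8 reproduces all 10 coefficients; solving the [2/6] Pade equations on them gives f(α) = (-40*α**2/29 - α/4 + 7/27)/(α**2 - 3*α/4 + 1)**3, whose expansion matches every shown term.
Denominator factor (α**2 - 3*α/4 + 1)^3: discriminant -55/16, complex-conjugate roots (3/8) + ((1/8)*sqrt(55))*i and (3/8) - ((1/8)*sqrt(55))*i; poles of order 3, moduli 1 and 1.
The radius of convergence is the smallest modulus among the singular points: 1.


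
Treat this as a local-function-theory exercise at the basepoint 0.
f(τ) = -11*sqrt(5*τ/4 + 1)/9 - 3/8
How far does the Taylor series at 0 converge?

Branch term (-11/9)*sqrt(1 - τ/(-4/5)): its argument vanishes at τ = -4/5, a square-root branch point, modulus 4/5.
The radius of convergence is the smallest modulus among the singular points: 4/5.

The radius of convergence is 4/5.


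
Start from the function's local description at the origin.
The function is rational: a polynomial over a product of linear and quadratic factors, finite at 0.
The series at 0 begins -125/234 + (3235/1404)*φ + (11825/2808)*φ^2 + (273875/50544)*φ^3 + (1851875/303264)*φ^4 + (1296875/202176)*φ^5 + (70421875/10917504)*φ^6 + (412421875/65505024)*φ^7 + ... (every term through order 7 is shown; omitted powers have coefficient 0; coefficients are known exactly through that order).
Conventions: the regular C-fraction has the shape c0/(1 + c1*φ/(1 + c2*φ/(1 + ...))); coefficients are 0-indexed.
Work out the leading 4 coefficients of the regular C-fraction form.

Taylor coefficients (read off): a_0 = -125/234, a_1 = 3235/1404, a_2 = 11825/2808, a_3 = 273875/50544.
c0 = a_0 = -125/234. Peel one level at a time: if S = 1 + c*φ/S' with S'(0) = 1, then c is the φ-coefficient of S and S' = c*φ/(S - 1).
S_1 = c0/f = 1 + (647/150)*φ + (148996/5625)*φ^2 + ...; c1 = 647/150.
S_2 = c1*φ/(S_1 - 1) = 1 + (-297992/48525)*φ + (3724900/3767481)*φ^2 + ...; c2 = -297992/48525.
S_3 = c2*φ/(S_2 - 1) = 1 + (625/3882)*φ + ...; c3 = 625/3882.

The regular C-fraction coefficients are [-125/234, 647/150, -297992/48525, 625/3882].
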